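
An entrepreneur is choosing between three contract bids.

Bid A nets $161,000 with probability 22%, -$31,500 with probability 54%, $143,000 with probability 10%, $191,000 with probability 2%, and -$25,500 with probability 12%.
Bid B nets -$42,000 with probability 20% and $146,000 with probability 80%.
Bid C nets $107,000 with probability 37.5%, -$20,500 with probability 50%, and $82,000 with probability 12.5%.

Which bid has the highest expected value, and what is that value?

Bid A = 0.22 × 161000 + 0.54 × (-31500) + 0.1 × 143000 + 0.02 × 191000 + 0.12 × (-25500) = 35420 − 17010 + 14300 + 3820 − 3060 = 33470
Bid B = 0.2 × (-42000) + 0.8 × 146000 = -8400 + 116800 = 108400
Bid C = 0.375 × 107000 + 0.5 × (-20500) + 0.125 × 82000 = 40125 − 10250 + 10250 = 40125

Bid B ($108,400)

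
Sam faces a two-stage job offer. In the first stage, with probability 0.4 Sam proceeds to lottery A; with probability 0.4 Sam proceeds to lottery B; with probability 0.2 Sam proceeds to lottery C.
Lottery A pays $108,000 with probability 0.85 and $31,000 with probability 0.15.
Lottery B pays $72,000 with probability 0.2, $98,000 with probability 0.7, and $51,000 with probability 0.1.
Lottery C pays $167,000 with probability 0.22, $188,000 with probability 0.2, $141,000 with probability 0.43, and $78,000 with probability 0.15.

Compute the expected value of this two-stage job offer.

$103,154

EV(A) = 0.85 × 108000 + 0.15 × 31000 = 91800 + 4650 = 96450
EV(B) = 0.2 × 72000 + 0.7 × 98000 + 0.1 × 51000 = 14400 + 68600 + 5100 = 88100
EV(C) = 0.22 × 167000 + 0.2 × 188000 + 0.43 × 141000 + 0.15 × 78000 = 36740 + 37600 + 60630 + 11700 = 146670
Overall = 0.4 × 96450 + 0.4 × 88100 + 0.2 × 146670 = 38580 + 35240 + 29334 = 103154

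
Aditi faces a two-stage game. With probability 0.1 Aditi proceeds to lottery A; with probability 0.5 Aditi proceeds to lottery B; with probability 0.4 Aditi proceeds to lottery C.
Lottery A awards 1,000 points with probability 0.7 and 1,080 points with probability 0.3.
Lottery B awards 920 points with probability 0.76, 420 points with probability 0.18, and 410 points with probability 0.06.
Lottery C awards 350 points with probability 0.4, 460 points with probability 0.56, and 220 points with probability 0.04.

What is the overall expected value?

EV(A) = 0.7 × 1000 + 0.3 × 1080 = 700 + 324 = 1024
EV(B) = 0.76 × 920 + 0.18 × 420 + 0.06 × 410 = 699.2 + 75.6 + 24.6 = 799.4
EV(C) = 0.4 × 350 + 0.56 × 460 + 0.04 × 220 = 140 + 257.6 + 8.8 = 406.4
Overall = 0.1 × 1024 + 0.5 × 799.4 + 0.4 × 406.4 = 102.4 + 399.7 + 162.56 = 664.66

664.66 points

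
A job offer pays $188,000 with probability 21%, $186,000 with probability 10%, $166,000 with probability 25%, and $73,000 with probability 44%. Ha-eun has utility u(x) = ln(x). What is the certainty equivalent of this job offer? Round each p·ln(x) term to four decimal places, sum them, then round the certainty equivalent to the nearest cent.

E[u] = 0.21·ln(188000) + 0.1·ln(186000) + 0.25·ln(166000) + 0.44·ln(73000) = 2.5503 + 1.2134 + 3.0049 + 4.9272 = 11.6958
CE = e^11.6958 ≈ 120066.38

$120,066.38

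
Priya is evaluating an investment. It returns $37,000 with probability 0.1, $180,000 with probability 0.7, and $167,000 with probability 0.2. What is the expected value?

EV = 0.1 × 37000 + 0.7 × 180000 + 0.2 × 167000 = 3700 + 126000 + 33400 = 163100

$163,100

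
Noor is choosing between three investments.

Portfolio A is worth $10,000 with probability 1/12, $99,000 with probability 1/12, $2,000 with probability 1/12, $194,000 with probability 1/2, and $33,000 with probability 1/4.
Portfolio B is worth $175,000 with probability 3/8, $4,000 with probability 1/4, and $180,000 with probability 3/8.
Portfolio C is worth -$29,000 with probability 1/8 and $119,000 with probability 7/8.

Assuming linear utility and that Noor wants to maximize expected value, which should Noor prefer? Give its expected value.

Portfolio B ($134,125)

Portfolio A = 1/12 × 10000 + 1/12 × 99000 + 1/12 × 2000 + 1/2 × 194000 + 1/4 × 33000 = 833.3333 + 8250 + 166.6667 + 97000 + 8250 = 114500
Portfolio B = 3/8 × 175000 + 1/4 × 4000 + 3/8 × 180000 = 65625 + 1000 + 67500 = 134125
Portfolio C = 1/8 × (-29000) + 7/8 × 119000 = -3625 + 104125 = 100500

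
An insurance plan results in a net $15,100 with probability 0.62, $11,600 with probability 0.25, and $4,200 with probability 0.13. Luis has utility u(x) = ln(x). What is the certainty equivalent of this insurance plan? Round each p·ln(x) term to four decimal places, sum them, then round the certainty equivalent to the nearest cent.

E[u] = 0.62·ln(15100) + 0.25·ln(11600) + 0.13·ln(4200) = 5.9659 + 2.3397 + 1.0846 = 9.3902
CE = e^9.3902 ≈ 11970.49

$11,970.49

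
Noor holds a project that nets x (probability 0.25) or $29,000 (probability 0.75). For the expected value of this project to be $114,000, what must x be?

x = $369,000

0.25·x + 0.75·29000 = 114000
0.25·x = 114000 − 21750 = 92250
x = 92250 / 0.25 = 369000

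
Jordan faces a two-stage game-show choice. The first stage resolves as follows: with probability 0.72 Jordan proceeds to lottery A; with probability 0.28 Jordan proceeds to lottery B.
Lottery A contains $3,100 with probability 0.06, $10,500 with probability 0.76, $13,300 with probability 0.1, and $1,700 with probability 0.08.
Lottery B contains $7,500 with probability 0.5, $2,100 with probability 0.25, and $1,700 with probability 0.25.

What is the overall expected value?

$8,251.04

EV(A) = 0.06 × 3100 + 0.76 × 10500 + 0.1 × 13300 + 0.08 × 1700 = 186 + 7980 + 1330 + 136 = 9632
EV(B) = 0.5 × 7500 + 0.25 × 2100 + 0.25 × 1700 = 3750 + 525 + 425 = 4700
Overall = 0.72 × 9632 + 0.28 × 4700 = 6935.04 + 1316 = 8251.04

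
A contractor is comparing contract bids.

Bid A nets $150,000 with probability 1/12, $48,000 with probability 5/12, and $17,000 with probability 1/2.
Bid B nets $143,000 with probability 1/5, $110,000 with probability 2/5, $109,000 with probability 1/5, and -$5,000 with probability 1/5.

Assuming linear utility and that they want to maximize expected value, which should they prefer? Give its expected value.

Bid B ($93,400)

Bid A = 1/12 × 150000 + 5/12 × 48000 + 1/2 × 17000 = 12500 + 20000 + 8500 = 41000
Bid B = 1/5 × 143000 + 2/5 × 110000 + 1/5 × 109000 + 1/5 × (-5000) = 28600 + 44000 + 21800 − 1000 = 93400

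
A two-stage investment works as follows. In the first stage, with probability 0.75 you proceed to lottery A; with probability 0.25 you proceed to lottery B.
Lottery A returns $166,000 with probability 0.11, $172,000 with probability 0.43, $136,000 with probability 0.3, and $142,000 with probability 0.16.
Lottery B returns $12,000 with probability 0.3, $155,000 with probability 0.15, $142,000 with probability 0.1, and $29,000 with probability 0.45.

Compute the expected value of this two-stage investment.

EV(A) = 0.11 × 166000 + 0.43 × 172000 + 0.3 × 136000 + 0.16 × 142000 = 18260 + 73960 + 40800 + 22720 = 155740
EV(B) = 0.3 × 12000 + 0.15 × 155000 + 0.1 × 142000 + 0.45 × 29000 = 3600 + 23250 + 14200 + 13050 = 54100
Overall = 0.75 × 155740 + 0.25 × 54100 = 116805 + 13525 = 130330

$130,330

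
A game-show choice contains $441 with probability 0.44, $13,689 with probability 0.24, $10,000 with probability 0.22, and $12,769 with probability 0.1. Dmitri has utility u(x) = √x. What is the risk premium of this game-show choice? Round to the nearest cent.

$1,969.12

E[u] = 0.44·√441 + 0.24·√13689 + 0.22·√10000 + 0.1·√12769 = 0.44·21 + 0.24·117 + 0.22·100 + 0.1·113 = 70.62
CE = (70.62)² = 4987.1844
Risk premium = EV − CE = 6956.3 − 4987.1844 = 1969.1156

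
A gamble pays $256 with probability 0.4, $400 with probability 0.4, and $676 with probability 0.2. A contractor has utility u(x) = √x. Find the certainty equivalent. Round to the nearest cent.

E[u] = 0.4·√256 + 0.4·√400 + 0.2·√676 = 0.4·16 + 0.4·20 + 0.2·26 = 19.6
CE = (19.6)² = 384.16

$384.16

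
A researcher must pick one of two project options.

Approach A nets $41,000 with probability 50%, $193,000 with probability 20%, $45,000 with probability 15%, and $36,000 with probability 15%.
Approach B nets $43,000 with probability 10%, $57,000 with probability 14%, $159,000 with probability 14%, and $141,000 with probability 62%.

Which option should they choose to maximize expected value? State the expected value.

Approach B ($121,960)

Approach A = 0.5 × 41000 + 0.2 × 193000 + 0.15 × 45000 + 0.15 × 36000 = 20500 + 38600 + 6750 + 5400 = 71250
Approach B = 0.1 × 43000 + 0.14 × 57000 + 0.14 × 159000 + 0.62 × 141000 = 4300 + 7980 + 22260 + 87420 = 121960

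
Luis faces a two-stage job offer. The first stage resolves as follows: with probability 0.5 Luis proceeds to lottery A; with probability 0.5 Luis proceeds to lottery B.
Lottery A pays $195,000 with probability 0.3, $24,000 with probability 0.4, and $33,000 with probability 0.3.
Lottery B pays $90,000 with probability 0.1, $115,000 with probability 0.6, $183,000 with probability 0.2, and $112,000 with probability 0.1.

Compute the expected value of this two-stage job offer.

$101,900

EV(A) = 0.3 × 195000 + 0.4 × 24000 + 0.3 × 33000 = 58500 + 9600 + 9900 = 78000
EV(B) = 0.1 × 90000 + 0.6 × 115000 + 0.2 × 183000 + 0.1 × 112000 = 9000 + 69000 + 36600 + 11200 = 125800
Overall = 0.5 × 78000 + 0.5 × 125800 = 39000 + 62900 = 101900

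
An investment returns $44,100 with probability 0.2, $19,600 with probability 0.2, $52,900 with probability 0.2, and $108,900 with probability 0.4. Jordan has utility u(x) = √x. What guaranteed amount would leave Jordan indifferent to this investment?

E[u] = 0.2·√44100 + 0.2·√19600 + 0.2·√52900 + 0.4·√108900 = 0.2·210 + 0.2·140 + 0.2·230 + 0.4·330 = 248
CE = (248)² = 61504

$61,504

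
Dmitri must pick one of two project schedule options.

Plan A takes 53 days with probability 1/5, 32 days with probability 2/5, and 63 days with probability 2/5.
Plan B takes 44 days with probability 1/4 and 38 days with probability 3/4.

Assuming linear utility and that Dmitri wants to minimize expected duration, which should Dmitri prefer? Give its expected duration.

Plan B (39.5 days)

Plan A = 1/5 × 53 + 2/5 × 32 + 2/5 × 63 = 10.6 + 12.8 + 25.2 = 48.6
Plan B = 1/4 × 44 + 3/4 × 38 = 11 + 28.5 = 39.5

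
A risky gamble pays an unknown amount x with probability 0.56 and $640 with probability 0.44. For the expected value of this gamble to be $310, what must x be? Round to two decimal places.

0.56·x + 0.44·640 = 310
0.56·x = 310 − 281.6 = 28.4
x = 28.4 / 0.56 = 50.7143

x = $50.71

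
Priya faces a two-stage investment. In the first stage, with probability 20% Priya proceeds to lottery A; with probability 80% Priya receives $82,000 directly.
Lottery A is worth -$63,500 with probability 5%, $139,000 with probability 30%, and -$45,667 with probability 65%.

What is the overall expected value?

EV(A) = 0.05 × (-63500) + 0.3 × 139000 + 0.65 × (-45667) = -3175 + 41700 − 29683.55 = 8841.45
Branch B: 82000 (certain)
Overall = 0.2 × 8841.45 + 0.8 × 82000 = 1768.29 + 65600 = 67368.29

$67,368.29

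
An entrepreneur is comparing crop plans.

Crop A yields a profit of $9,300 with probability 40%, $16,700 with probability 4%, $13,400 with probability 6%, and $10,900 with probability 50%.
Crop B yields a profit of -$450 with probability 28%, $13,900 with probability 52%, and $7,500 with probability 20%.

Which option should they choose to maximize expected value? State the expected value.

Crop A = 0.4 × 9300 + 0.04 × 16700 + 0.06 × 13400 + 0.5 × 10900 = 3720 + 668 + 804 + 5450 = 10642
Crop B = 0.28 × (-450) + 0.52 × 13900 + 0.2 × 7500 = -126 + 7228 + 1500 = 8602

Crop A ($10,642)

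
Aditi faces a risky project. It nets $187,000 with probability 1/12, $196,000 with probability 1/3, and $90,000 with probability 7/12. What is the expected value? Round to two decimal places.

EV = 1/12 × 187000 + 1/3 × 196000 + 7/12 × 90000 = 15583.3333 + 65333.3333 + 52500 = 133416.6667

$133,416.67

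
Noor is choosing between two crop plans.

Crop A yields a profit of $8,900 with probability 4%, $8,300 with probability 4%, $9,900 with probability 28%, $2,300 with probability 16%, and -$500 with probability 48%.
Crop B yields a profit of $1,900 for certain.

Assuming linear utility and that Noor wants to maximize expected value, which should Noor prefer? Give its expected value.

Crop A ($3,588)

Crop A = 0.04 × 8900 + 0.04 × 8300 + 0.28 × 9900 + 0.16 × 2300 + 0.48 × (-500) = 356 + 332 + 2772 + 368 − 240 = 3588
Crop B: 1900 (certain)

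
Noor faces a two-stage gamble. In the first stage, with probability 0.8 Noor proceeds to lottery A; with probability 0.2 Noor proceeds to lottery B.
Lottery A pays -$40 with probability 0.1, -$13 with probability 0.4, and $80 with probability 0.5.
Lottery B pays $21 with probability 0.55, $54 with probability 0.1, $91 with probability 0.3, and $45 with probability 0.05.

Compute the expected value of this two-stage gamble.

EV(A) = 0.1 × (-40) + 0.4 × (-13) + 0.5 × 80 = -4 − 5.2 + 40 = 30.8
EV(B) = 0.55 × 21 + 0.1 × 54 + 0.3 × 91 + 0.05 × 45 = 11.55 + 5.4 + 27.3 + 2.25 = 46.5
Overall = 0.8 × 30.8 + 0.2 × 46.5 = 24.64 + 9.3 = 33.94

$33.94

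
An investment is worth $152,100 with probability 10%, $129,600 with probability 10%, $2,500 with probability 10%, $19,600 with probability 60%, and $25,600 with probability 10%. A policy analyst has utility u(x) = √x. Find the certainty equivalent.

E[u] = 0.1·√152100 + 0.1·√129600 + 0.1·√2500 + 0.6·√19600 + 0.1·√25600 = 0.1·390 + 0.1·360 + 0.1·50 + 0.6·140 + 0.1·160 = 180
CE = (180)² = 32400

$32,400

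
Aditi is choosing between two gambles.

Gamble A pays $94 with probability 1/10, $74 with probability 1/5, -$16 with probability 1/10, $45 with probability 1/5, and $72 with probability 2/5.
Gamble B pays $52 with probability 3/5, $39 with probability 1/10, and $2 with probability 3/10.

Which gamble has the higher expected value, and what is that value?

Gamble A = 1/10 × 94 + 1/5 × 74 + 1/10 × (-16) + 1/5 × 45 + 2/5 × 72 = 9.4 + 14.8 − 1.6 + 9 + 28.8 = 60.4
Gamble B = 3/5 × 52 + 1/10 × 39 + 3/10 × 2 = 31.2 + 3.9 + 0.6 = 35.7

Gamble A ($60.40)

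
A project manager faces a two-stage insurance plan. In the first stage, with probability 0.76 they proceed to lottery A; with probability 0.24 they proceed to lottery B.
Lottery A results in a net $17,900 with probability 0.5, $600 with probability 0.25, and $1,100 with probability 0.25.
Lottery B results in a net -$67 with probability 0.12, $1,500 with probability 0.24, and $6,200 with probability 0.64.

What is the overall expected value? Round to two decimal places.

EV(A) = 0.5 × 17900 + 0.25 × 600 + 0.25 × 1100 = 8950 + 150 + 275 = 9375
EV(B) = 0.12 × (-67) + 0.24 × 1500 + 0.64 × 6200 = -8.04 + 360 + 3968 = 4319.96
Overall = 0.76 × 9375 + 0.24 × 4319.96 = 7125 + 1036.7904 = 8161.7904

$8,161.79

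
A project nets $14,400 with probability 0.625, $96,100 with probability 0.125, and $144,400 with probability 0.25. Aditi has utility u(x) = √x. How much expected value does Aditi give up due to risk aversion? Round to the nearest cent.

$13,535.94

E[u] = 0.625·√14400 + 0.125·√96100 + 0.25·√144400 = 0.625·120 + 0.125·310 + 0.25·380 = 208.75
CE = (208.75)² = 43576.5625
Risk premium = EV − CE = 57112.5 − 43576.5625 = 13535.9375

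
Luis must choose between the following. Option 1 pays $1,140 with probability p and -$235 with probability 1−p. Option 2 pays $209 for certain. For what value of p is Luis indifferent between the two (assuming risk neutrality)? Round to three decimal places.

p = 0.323

p·1140 + (1−p)·(-235) = 209
1375p − 235 = 209
p = (209 + 235) / 1375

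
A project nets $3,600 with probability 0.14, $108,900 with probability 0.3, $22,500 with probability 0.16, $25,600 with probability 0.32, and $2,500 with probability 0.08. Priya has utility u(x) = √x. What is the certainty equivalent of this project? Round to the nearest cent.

E[u] = 0.14·√3600 + 0.3·√108900 + 0.16·√22500 + 0.32·√25600 + 0.08·√2500 = 0.14·60 + 0.3·330 + 0.16·150 + 0.32·160 + 0.08·50 = 186.6
CE = (186.6)² = 34819.56

$34,819.56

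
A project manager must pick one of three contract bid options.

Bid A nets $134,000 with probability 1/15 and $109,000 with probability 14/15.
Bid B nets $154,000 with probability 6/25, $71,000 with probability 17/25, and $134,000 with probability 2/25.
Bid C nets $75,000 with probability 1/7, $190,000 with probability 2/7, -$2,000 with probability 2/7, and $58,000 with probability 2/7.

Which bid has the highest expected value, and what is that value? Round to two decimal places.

Bid A = 1/15 × 134000 + 14/15 × 109000 = 8933.3333 + 101733.3333 = 110666.6667
Bid B = 6/25 × 154000 + 17/25 × 71000 + 2/25 × 134000 = 36960 + 48280 + 10720 = 95960
Bid C = 1/7 × 75000 + 2/7 × 190000 + 2/7 × (-2000) + 2/7 × 58000 = 10714.2857 + 54285.7143 − 571.4286 + 16571.4286 = 81000

Bid A ($110,666.67)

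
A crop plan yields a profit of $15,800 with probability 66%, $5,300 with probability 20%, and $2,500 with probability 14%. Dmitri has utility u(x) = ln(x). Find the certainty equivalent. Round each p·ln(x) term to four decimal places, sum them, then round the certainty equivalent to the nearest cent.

$9,810.42

E[u] = 0.66·ln(15800) + 0.2·ln(5300) + 0.14·ln(2500) = 6.3807 + 1.7151 + 1.0954 = 9.1912
CE = e^9.1912 ≈ 9810.42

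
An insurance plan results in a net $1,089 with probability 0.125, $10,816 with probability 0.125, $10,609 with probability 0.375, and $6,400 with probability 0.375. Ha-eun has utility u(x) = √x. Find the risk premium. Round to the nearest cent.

$513.44

E[u] = 0.125·√1089 + 0.125·√10816 + 0.375·√10609 + 0.375·√6400 = 0.125·33 + 0.125·104 + 0.375·103 + 0.375·80 = 85.75
CE = (85.75)² = 7353.0625
Risk premium = EV − CE = 7866.5 − 7353.0625 = 513.4375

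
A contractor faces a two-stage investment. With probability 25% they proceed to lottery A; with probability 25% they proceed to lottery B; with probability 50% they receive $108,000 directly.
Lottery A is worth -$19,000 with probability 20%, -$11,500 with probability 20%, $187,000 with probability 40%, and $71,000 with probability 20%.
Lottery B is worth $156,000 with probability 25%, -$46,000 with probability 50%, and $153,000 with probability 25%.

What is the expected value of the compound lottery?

$88,287.50

EV(A) = 0.2 × (-19000) + 0.2 × (-11500) + 0.4 × 187000 + 0.2 × 71000 = -3800 − 2300 + 74800 + 14200 = 82900
EV(B) = 0.25 × 156000 + 0.5 × (-46000) + 0.25 × 153000 = 39000 − 23000 + 38250 = 54250
Branch C: 108000 (certain)
Overall = 0.25 × 82900 + 0.25 × 54250 + 0.5 × 108000 = 20725 + 13562.5 + 54000 = 88287.5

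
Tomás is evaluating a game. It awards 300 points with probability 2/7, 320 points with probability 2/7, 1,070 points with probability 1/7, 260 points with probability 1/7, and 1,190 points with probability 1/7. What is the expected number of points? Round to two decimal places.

537.14 points

EV = 2/7 × 300 + 2/7 × 320 + 1/7 × 1070 + 1/7 × 260 + 1/7 × 1190 = 85.7143 + 91.4286 + 152.8571 + 37.1429 + 170 = 537.1429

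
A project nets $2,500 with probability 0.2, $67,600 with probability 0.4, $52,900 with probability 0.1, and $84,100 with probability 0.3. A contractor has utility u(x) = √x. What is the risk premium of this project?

E[u] = 0.2·√2500 + 0.4·√67600 + 0.1·√52900 + 0.3·√84100 = 0.2·50 + 0.4·260 + 0.1·230 + 0.3·290 = 224
CE = (224)² = 50176
Risk premium = EV − CE = 58060 − 50176 = 7884

$7,884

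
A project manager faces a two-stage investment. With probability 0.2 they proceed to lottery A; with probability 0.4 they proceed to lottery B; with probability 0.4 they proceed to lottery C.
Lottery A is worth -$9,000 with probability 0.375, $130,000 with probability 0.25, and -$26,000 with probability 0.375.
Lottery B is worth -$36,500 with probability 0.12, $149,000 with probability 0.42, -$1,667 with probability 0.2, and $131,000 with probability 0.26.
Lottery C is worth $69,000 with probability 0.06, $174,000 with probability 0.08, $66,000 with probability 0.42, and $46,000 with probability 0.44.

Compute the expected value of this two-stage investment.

$67,053.64

EV(A) = 0.375 × (-9000) + 0.25 × 130000 + 0.375 × (-26000) = -3375 + 32500 − 9750 = 19375
EV(B) = 0.12 × (-36500) + 0.42 × 149000 + 0.2 × (-1667) + 0.26 × 131000 = -4380 + 62580 − 333.4 + 34060 = 91926.6
EV(C) = 0.06 × 69000 + 0.08 × 174000 + 0.42 × 66000 + 0.44 × 46000 = 4140 + 13920 + 27720 + 20240 = 66020
Overall = 0.2 × 19375 + 0.4 × 91926.6 + 0.4 × 66020 = 3875 + 36770.64 + 26408 = 67053.64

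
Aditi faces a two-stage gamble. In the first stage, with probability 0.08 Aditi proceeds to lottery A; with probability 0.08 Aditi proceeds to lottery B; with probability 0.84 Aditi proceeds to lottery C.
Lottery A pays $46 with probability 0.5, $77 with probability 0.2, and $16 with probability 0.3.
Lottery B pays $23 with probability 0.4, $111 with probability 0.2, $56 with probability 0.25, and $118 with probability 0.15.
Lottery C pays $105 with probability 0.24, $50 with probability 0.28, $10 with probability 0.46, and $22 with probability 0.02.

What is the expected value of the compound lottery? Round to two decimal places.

EV(A) = 0.5 × 46 + 0.2 × 77 + 0.3 × 16 = 23 + 15.4 + 4.8 = 43.2
EV(B) = 0.4 × 23 + 0.2 × 111 + 0.25 × 56 + 0.15 × 118 = 9.2 + 22.2 + 14 + 17.7 = 63.1
EV(C) = 0.24 × 105 + 0.28 × 50 + 0.46 × 10 + 0.02 × 22 = 25.2 + 14 + 4.6 + 0.44 = 44.24
Overall = 0.08 × 43.2 + 0.08 × 63.1 + 0.84 × 44.24 = 3.456 + 5.048 + 37.1616 = 45.6656

$45.67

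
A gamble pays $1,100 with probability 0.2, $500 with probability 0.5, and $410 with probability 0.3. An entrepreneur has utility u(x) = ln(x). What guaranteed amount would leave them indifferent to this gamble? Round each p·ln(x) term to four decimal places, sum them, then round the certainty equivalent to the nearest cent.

$551.53

E[u] = 0.2·ln(1100) + 0.5·ln(500) + 0.3·ln(410) = 1.4006 + 3.1073 + 1.8048 = 6.3127
CE = e^6.3127 ≈ 551.53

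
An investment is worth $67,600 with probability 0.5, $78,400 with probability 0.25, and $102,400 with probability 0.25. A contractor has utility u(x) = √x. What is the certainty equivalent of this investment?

$78,400

E[u] = 0.5·√67600 + 0.25·√78400 + 0.25·√102400 = 0.5·260 + 0.25·280 + 0.25·320 = 280
CE = (280)² = 78400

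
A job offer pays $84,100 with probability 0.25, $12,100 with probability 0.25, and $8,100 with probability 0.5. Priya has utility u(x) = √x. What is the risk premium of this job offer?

E[u] = 0.25·√84100 + 0.25·√12100 + 0.5·√8100 = 0.25·290 + 0.25·110 + 0.5·90 = 145
CE = (145)² = 21025
Risk premium = EV − CE = 28100 − 21025 = 7075

$7,075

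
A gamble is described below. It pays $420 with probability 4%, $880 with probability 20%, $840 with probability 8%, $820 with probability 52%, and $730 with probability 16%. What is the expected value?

$803.20

EV = 0.04 × 420 + 0.2 × 880 + 0.08 × 840 + 0.52 × 820 + 0.16 × 730 = 16.8 + 176 + 67.2 + 426.4 + 116.8 = 803.2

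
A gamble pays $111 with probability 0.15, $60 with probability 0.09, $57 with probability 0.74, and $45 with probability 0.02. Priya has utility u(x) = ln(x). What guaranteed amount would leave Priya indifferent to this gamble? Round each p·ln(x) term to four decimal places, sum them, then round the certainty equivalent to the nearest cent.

$62.99

E[u] = 0.15·ln(111) + 0.09·ln(60) + 0.74·ln(57) + 0.02·ln(45) = 0.7064 + 0.3685 + 2.9919 + 0.0761 = 4.1429
CE = e^4.1429 ≈ 62.99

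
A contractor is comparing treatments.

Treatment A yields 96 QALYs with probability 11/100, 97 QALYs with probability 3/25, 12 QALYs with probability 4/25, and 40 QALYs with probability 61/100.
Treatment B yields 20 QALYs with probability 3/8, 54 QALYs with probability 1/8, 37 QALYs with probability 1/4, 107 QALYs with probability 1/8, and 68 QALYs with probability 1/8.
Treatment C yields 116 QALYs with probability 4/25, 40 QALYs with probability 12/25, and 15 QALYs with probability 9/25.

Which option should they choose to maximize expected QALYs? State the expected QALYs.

Treatment A = 11/100 × 96 + 3/25 × 97 + 4/25 × 12 + 61/100 × 40 = 10.56 + 11.64 + 1.92 + 24.4 = 48.52
Treatment B = 3/8 × 20 + 1/8 × 54 + 1/4 × 37 + 1/8 × 107 + 1/8 × 68 = 7.5 + 6.75 + 9.25 + 13.375 + 8.5 = 45.375
Treatment C = 4/25 × 116 + 12/25 × 40 + 9/25 × 15 = 18.56 + 19.2 + 5.4 = 43.16

Treatment A (48.52 QALYs)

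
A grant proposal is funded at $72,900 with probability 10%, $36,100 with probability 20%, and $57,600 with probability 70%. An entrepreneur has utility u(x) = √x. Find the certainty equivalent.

$54,289

E[u] = 0.1·√72900 + 0.2·√36100 + 0.7·√57600 = 0.1·270 + 0.2·190 + 0.7·240 = 233
CE = (233)² = 54289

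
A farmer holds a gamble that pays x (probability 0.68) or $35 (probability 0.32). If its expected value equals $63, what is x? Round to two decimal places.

x = $76.18

0.68·x + 0.32·35 = 63
0.68·x = 63 − 11.2 = 51.8
x = 51.8 / 0.68 = 76.1765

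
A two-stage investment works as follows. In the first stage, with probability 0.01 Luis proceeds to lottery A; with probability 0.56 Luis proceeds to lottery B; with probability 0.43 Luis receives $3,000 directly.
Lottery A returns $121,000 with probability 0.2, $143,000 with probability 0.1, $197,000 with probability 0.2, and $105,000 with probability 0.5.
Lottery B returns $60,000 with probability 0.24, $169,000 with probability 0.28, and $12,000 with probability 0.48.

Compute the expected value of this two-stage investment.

$40,382.80

EV(A) = 0.2 × 121000 + 0.1 × 143000 + 0.2 × 197000 + 0.5 × 105000 = 24200 + 14300 + 39400 + 52500 = 130400
EV(B) = 0.24 × 60000 + 0.28 × 169000 + 0.48 × 12000 = 14400 + 47320 + 5760 = 67480
Branch C: 3000 (certain)
Overall = 0.01 × 130400 + 0.56 × 67480 + 0.43 × 3000 = 1304 + 37788.8 + 1290 = 40382.8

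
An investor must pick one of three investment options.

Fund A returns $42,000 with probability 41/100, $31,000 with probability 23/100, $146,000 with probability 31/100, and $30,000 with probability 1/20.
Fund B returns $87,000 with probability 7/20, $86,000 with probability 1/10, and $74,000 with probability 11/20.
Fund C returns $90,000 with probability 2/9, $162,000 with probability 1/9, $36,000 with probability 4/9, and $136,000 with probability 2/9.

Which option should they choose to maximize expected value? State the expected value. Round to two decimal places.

Fund A = 41/100 × 42000 + 23/100 × 31000 + 31/100 × 146000 + 1/20 × 30000 = 17220 + 7130 + 45260 + 1500 = 71110
Fund B = 7/20 × 87000 + 1/10 × 86000 + 11/20 × 74000 = 30450 + 8600 + 40700 = 79750
Fund C = 2/9 × 90000 + 1/9 × 162000 + 4/9 × 36000 + 2/9 × 136000 = 20000 + 18000 + 16000 + 30222.2222 = 84222.2222

Fund C ($84,222.22)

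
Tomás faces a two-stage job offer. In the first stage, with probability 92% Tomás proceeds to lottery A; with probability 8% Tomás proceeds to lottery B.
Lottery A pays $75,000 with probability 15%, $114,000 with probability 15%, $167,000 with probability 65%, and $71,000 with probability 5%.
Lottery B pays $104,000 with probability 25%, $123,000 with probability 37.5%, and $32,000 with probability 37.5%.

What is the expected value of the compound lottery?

EV(A) = 0.15 × 75000 + 0.15 × 114000 + 0.65 × 167000 + 0.05 × 71000 = 11250 + 17100 + 108550 + 3550 = 140450
EV(B) = 0.25 × 104000 + 0.375 × 123000 + 0.375 × 32000 = 26000 + 46125 + 12000 = 84125
Overall = 0.92 × 140450 + 0.08 × 84125 = 129214 + 6730 = 135944

$135,944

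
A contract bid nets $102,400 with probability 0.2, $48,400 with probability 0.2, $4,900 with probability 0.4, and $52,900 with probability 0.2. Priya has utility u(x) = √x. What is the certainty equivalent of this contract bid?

E[u] = 0.2·√102400 + 0.2·√48400 + 0.4·√4900 + 0.2·√52900 = 0.2·320 + 0.2·220 + 0.4·70 + 0.2·230 = 182
CE = (182)² = 33124

$33,124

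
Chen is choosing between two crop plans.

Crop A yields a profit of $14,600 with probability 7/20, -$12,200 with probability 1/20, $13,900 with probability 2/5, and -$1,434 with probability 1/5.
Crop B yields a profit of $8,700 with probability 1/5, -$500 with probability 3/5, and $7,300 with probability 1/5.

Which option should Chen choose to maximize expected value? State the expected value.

Crop A ($9,773.20)

Crop A = 7/20 × 14600 + 1/20 × (-12200) + 2/5 × 13900 + 1/5 × (-1434) = 5110 − 610 + 5560 − 286.8 = 9773.2
Crop B = 1/5 × 8700 + 3/5 × (-500) + 1/5 × 7300 = 1740 − 300 + 1460 = 2900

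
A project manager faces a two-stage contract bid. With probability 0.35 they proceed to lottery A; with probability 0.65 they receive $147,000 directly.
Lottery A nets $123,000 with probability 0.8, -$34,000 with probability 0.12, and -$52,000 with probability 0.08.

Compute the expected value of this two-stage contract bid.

EV(A) = 0.8 × 123000 + 0.12 × (-34000) + 0.08 × (-52000) = 98400 − 4080 − 4160 = 90160
Branch B: 147000 (certain)
Overall = 0.35 × 90160 + 0.65 × 147000 = 31556 + 95550 = 127106

$127,106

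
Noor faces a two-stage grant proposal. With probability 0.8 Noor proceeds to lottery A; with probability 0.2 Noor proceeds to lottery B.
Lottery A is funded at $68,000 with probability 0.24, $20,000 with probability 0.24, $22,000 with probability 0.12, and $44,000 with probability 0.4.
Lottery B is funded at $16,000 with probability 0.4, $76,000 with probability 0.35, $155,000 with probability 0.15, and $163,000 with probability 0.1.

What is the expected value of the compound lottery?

$47,598

EV(A) = 0.24 × 68000 + 0.24 × 20000 + 0.12 × 22000 + 0.4 × 44000 = 16320 + 4800 + 2640 + 17600 = 41360
EV(B) = 0.4 × 16000 + 0.35 × 76000 + 0.15 × 155000 + 0.1 × 163000 = 6400 + 26600 + 23250 + 16300 = 72550
Overall = 0.8 × 41360 + 0.2 × 72550 = 33088 + 14510 = 47598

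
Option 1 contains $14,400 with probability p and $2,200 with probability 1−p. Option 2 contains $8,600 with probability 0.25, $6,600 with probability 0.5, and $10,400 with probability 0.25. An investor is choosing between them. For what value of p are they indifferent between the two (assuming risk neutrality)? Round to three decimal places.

EV(Option 2) = 0.25 × 8600 + 0.5 × 6600 + 0.25 × 10400 = 2150 + 3300 + 2600 = 8050
p·14400 + (1−p)·2200 = 8050
12200p + 2200 = 8050
p = (8050 − 2200) / 12200

p = 0.480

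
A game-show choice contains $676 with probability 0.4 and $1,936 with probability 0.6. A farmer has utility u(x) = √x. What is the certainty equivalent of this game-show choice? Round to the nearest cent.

$1,354.24

E[u] = 0.4·√676 + 0.6·√1936 = 0.4·26 + 0.6·44 = 36.8
CE = (36.8)² = 1354.24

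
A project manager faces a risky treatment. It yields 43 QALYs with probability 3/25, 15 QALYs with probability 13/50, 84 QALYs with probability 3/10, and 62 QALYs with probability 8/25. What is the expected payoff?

54.1 QALYs

EV = 3/25 × 43 + 13/50 × 15 + 3/10 × 84 + 8/25 × 62 = 5.16 + 3.9 + 25.2 + 19.84 = 54.1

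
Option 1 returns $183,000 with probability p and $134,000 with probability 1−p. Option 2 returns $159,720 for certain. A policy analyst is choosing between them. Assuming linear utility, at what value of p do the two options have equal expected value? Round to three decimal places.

p = 0.525

p·183000 + (1−p)·134000 = 159720
49000p + 134000 = 159720
p = (159720 − 134000) / 49000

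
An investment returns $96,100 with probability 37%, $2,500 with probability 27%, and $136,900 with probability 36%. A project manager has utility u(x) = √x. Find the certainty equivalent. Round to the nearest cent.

$68,329.96

E[u] = 0.37·√96100 + 0.27·√2500 + 0.36·√136900 = 0.37·310 + 0.27·50 + 0.36·370 = 261.4
CE = (261.4)² = 68329.96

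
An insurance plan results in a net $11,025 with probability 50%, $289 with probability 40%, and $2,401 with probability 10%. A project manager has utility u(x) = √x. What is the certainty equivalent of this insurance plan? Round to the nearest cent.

E[u] = 0.5·√11025 + 0.4·√289 + 0.1·√2401 = 0.5·105 + 0.4·17 + 0.1·49 = 64.2
CE = (64.2)² = 4121.64

$4,121.64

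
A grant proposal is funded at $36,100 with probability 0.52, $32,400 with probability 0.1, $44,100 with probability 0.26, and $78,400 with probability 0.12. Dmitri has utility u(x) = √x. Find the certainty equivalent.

E[u] = 0.52·√36100 + 0.1·√32400 + 0.26·√44100 + 0.12·√78400 = 0.52·190 + 0.1·180 + 0.26·210 + 0.12·280 = 205
CE = (205)² = 42025

$42,025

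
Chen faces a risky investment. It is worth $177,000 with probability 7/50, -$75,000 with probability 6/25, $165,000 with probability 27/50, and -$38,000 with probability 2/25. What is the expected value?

$92,840

EV = 7/50 × 177000 + 6/25 × (-75000) + 27/50 × 165000 + 2/25 × (-38000) = 24780 − 18000 + 89100 − 3040 = 92840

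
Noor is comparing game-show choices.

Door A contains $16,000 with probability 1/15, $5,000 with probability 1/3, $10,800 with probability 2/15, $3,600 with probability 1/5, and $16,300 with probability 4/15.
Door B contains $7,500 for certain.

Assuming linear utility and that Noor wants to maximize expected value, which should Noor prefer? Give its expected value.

Door A ($9,240)

Door A = 1/15 × 16000 + 1/3 × 5000 + 2/15 × 10800 + 1/5 × 3600 + 4/15 × 16300 = 1066.6667 + 1666.6667 + 1440 + 720 + 4346.6667 = 9240
Door B: 7500 (certain)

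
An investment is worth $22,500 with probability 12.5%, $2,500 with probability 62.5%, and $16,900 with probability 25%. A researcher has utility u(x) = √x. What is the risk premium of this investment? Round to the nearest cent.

E[u] = 0.125·√22500 + 0.625·√2500 + 0.25·√16900 = 0.125·150 + 0.625·50 + 0.25·130 = 82.5
CE = (82.5)² = 6806.25
Risk premium = EV − CE = 8600 − 6806.25 = 1793.75

$1,793.75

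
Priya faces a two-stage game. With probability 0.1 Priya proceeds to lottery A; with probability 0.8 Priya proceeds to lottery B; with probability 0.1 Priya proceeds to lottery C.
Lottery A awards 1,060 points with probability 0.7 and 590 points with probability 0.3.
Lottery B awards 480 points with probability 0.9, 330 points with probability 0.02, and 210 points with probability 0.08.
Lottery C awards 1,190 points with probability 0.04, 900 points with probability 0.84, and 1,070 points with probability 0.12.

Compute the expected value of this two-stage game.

EV(A) = 0.7 × 1060 + 0.3 × 590 = 742 + 177 = 919
EV(B) = 0.9 × 480 + 0.02 × 330 + 0.08 × 210 = 432 + 6.6 + 16.8 = 455.4
EV(C) = 0.04 × 1190 + 0.84 × 900 + 0.12 × 1070 = 47.6 + 756 + 128.4 = 932
Overall = 0.1 × 919 + 0.8 × 455.4 + 0.1 × 932 = 91.9 + 364.32 + 93.2 = 549.42

549.42 points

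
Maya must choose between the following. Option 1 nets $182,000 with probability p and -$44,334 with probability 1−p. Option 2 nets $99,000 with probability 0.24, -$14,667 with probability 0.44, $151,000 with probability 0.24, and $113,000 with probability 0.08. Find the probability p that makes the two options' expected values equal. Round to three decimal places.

p = 0.472

EV(Option 2) = 0.24 × 99000 + 0.44 × (-14667) + 0.24 × 151000 + 0.08 × 113000 = 23760 − 6453.48 + 36240 + 9040 = 62586.52
p·182000 + (1−p)·(-44334) = 62586.52
226334p − 44334 = 62586.52
p = (62586.52 + 44334) / 226334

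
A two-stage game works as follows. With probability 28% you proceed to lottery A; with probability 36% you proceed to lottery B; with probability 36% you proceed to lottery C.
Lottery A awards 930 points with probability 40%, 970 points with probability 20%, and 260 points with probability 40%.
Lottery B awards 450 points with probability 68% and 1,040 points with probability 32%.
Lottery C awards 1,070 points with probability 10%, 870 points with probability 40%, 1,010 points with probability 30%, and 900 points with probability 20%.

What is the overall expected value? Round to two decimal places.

EV(A) = 0.4 × 930 + 0.2 × 970 + 0.4 × 260 = 372 + 194 + 104 = 670
EV(B) = 0.68 × 450 + 0.32 × 1040 = 306 + 332.8 = 638.8
EV(C) = 0.1 × 1070 + 0.4 × 870 + 0.3 × 1010 + 0.2 × 900 = 107 + 348 + 303 + 180 = 938
Overall = 0.28 × 670 + 0.36 × 638.8 + 0.36 × 938 = 187.6 + 229.968 + 337.68 = 755.248

755.25 points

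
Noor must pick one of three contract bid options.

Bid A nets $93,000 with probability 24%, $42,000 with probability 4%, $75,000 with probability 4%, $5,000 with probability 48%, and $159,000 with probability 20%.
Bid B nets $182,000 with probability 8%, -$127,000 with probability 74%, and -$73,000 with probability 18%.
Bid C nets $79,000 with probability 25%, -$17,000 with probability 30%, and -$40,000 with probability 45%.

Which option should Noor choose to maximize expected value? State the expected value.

Bid A ($61,200)

Bid A = 0.24 × 93000 + 0.04 × 42000 + 0.04 × 75000 + 0.48 × 5000 + 0.2 × 159000 = 22320 + 1680 + 3000 + 2400 + 31800 = 61200
Bid B = 0.08 × 182000 + 0.74 × (-127000) + 0.18 × (-73000) = 14560 − 93980 − 13140 = -92560
Bid C = 0.25 × 79000 + 0.3 × (-17000) + 0.45 × (-40000) = 19750 − 5100 − 18000 = -3350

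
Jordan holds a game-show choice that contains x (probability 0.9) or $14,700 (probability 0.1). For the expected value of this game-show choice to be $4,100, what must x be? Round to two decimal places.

0.9·x + 0.1·14700 = 4100
0.9·x = 4100 − 1470 = 2630
x = 2630 / 0.9 = 2922.2222

x = $2,922.22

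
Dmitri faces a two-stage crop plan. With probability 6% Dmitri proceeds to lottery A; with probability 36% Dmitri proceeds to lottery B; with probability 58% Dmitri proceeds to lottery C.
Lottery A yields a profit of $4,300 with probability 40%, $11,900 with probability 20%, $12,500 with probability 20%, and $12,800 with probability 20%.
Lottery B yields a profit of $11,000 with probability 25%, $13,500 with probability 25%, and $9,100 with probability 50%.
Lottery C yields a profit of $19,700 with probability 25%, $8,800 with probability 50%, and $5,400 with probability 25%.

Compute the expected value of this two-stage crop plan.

$10,584.10

EV(A) = 0.4 × 4300 + 0.2 × 11900 + 0.2 × 12500 + 0.2 × 12800 = 1720 + 2380 + 2500 + 2560 = 9160
EV(B) = 0.25 × 11000 + 0.25 × 13500 + 0.5 × 9100 = 2750 + 3375 + 4550 = 10675
EV(C) = 0.25 × 19700 + 0.5 × 8800 + 0.25 × 5400 = 4925 + 4400 + 1350 = 10675
Overall = 0.06 × 9160 + 0.36 × 10675 + 0.58 × 10675 = 549.6 + 3843 + 6191.5 = 10584.1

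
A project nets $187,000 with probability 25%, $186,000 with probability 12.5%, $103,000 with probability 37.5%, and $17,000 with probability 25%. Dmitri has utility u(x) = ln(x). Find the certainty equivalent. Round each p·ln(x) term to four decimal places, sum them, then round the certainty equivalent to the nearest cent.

$82,043.10

E[u] = 0.25·ln(187000) + 0.125·ln(186000) + 0.375·ln(103000) + 0.25·ln(17000) = 3.0347 + 1.5167 + 4.3284 + 2.4352 = 11.3150
CE = e^11.3150 ≈ 82043.10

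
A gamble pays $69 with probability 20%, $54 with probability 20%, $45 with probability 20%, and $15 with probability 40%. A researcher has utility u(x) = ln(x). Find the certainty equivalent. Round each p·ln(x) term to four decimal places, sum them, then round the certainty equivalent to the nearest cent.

$32.76

E[u] = 0.2·ln(69) + 0.2·ln(54) + 0.2·ln(45) + 0.4·ln(15) = 0.8468 + 0.7978 + 0.7613 + 1.0832 = 3.4891
CE = e^3.4891 ≈ 32.76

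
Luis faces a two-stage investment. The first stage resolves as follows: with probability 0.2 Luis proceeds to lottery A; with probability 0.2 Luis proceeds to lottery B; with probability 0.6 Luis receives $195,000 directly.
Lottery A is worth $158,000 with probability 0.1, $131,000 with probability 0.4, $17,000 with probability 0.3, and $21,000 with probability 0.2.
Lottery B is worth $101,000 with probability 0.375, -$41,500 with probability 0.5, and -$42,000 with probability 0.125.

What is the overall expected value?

$134,875

EV(A) = 0.1 × 158000 + 0.4 × 131000 + 0.3 × 17000 + 0.2 × 21000 = 15800 + 52400 + 5100 + 4200 = 77500
EV(B) = 0.375 × 101000 + 0.5 × (-41500) + 0.125 × (-42000) = 37875 − 20750 − 5250 = 11875
Branch C: 195000 (certain)
Overall = 0.2 × 77500 + 0.2 × 11875 + 0.6 × 195000 = 15500 + 2375 + 117000 = 134875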